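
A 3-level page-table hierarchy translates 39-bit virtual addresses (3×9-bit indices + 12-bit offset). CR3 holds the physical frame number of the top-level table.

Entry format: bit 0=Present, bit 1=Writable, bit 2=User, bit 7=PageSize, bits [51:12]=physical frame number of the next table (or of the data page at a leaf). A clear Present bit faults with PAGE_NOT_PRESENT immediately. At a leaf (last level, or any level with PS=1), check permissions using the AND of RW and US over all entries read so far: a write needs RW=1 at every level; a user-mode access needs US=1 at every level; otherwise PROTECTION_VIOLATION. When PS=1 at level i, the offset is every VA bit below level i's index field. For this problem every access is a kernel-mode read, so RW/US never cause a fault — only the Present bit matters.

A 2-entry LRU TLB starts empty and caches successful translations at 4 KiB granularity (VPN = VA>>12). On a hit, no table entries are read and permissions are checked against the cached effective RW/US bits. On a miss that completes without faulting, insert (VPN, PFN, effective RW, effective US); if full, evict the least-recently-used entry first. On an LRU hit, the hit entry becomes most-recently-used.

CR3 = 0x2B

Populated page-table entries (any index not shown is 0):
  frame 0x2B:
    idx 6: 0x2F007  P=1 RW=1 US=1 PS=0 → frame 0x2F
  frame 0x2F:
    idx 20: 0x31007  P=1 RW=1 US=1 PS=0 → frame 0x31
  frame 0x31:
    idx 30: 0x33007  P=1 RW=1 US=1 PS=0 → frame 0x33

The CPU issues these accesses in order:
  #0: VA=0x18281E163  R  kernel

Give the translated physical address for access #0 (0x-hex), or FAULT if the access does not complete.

Trace:
#0 VA=0x18281E163 (r,kernel):
  L0 @0x2B[6] → 0x2F007  P=1,RW=1,US=1,PS=0
  L1 @0x2F[20] → 0x31007  P=1,RW=1,US=1,PS=0
  L2 @0x31[30] → 0x33007  P=1,RW=1,US=1,PS=0
  ⇒ phys 0x33163  [3 reads]

Access #0 PA: 0x33163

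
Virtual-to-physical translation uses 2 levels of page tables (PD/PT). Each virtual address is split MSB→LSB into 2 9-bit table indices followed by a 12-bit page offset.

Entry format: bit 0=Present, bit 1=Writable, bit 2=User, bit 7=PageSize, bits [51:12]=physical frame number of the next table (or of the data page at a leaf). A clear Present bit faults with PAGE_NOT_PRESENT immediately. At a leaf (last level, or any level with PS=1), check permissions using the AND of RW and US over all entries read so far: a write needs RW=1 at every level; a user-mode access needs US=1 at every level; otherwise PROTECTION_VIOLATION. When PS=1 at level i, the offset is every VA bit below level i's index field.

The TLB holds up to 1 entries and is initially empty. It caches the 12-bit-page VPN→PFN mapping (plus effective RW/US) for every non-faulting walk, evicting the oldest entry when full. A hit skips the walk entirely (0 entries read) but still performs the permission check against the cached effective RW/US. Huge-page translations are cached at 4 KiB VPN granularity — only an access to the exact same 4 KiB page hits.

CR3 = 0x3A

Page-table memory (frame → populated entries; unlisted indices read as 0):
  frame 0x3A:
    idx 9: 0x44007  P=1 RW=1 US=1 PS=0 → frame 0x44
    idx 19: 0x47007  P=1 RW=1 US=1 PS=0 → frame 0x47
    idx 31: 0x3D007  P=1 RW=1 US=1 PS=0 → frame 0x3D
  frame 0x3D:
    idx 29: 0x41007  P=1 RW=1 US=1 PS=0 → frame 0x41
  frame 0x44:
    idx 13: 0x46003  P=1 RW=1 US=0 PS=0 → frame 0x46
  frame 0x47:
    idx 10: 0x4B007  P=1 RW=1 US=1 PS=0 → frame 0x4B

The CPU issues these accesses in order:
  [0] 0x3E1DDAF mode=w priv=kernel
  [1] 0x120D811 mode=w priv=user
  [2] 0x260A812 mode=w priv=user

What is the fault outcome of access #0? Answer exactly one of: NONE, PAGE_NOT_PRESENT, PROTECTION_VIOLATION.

Trace:
#0 VA=0x3E1DDAF (w,kernel):
  lvl0: tbl 0x3A, slot 31 ⇒ 0x3D007 (P1/RW1/US1/PS0)
  lvl1: tbl 0x3D, slot 29 ⇒ 0x41007 (P1/RW1/US1/PS0)
  → PA=0x41DAF  (2 entries read)
#1 VA=0x120D811 (w,user):
  lvl0: tbl 0x3A, slot 9 ⇒ 0x44007 (P1/RW1/US1/PS0)
  lvl1: tbl 0x44, slot 13 ⇒ 0x46003 (P1/RW1/US0/PS0)
  → PROTECTION_VIOLATION  (2 entries read)
#2 VA=0x260A812 (w,user):
  lvl0: tbl 0x3A, slot 19 ⇒ 0x47007 (P1/RW1/US1/PS0)
  lvl1: tbl 0x47, slot 10 ⇒ 0x4B007 (P1/RW1/US1/PS0)
  → PA=0x4B812  (2 entries read)

Access #0 fault: NONE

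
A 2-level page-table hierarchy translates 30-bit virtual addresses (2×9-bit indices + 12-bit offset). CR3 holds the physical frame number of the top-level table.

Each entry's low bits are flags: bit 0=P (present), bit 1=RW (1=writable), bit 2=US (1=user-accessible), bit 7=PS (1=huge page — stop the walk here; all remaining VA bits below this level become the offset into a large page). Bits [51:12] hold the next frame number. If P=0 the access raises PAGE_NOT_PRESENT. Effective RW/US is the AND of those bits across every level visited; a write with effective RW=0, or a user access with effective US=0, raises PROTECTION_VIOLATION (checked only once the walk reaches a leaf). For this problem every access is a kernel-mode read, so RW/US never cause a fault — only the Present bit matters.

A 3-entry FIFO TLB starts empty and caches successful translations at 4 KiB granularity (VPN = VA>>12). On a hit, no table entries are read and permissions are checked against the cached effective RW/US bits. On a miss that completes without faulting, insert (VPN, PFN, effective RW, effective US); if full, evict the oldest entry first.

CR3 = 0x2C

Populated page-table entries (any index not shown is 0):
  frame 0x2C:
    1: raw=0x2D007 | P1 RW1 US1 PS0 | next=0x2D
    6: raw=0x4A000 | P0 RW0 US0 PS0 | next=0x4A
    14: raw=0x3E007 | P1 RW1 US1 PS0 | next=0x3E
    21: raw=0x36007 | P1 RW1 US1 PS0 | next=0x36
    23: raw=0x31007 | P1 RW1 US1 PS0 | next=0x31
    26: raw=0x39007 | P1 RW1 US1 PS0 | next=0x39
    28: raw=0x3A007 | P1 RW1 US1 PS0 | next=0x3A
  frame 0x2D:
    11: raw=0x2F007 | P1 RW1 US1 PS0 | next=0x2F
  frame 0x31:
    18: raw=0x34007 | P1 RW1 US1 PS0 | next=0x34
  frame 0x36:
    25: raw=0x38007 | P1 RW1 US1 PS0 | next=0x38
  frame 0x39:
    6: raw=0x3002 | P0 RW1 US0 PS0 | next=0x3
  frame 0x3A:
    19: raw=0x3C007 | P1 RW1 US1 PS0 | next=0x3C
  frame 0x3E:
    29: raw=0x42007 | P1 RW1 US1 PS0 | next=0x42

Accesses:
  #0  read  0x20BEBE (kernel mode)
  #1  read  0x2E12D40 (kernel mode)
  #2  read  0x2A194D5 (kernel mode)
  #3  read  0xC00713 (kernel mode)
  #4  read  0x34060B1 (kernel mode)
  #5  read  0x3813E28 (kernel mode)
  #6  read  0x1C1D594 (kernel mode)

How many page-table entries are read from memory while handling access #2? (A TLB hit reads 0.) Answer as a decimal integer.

Walk each access:
#0 VA=0x20BEBE (r,kernel):
  L0 @0x2C[1] → 0x2D007  P=1,RW=1,US=1,PS=0
  L1 @0x2D[11] → 0x2F007  P=1,RW=1,US=1,PS=0
  ⇒ phys 0x2FEBE  [2 reads]
#1 VA=0x2E12D40 (r,kernel):
  L0 @0x2C[23] → 0x31007  P=1,RW=1,US=1,PS=0
  L1 @0x31[18] → 0x34007  P=1,RW=1,US=1,PS=0
  ⇒ phys 0x34D40  [2 reads]
#2 VA=0x2A194D5 (r,kernel):
  L0 @0x2C[21] → 0x36007  P=1,RW=1,US=1,PS=0
  L1 @0x36[25] → 0x38007  P=1,RW=1,US=1,PS=0
  ⇒ phys 0x384D5  [2 reads]
#3 VA=0xC00713 (r,kernel):
  L0 @0x2C[6] → 0x4A000  P=0,RW=0,US=0,PS=0
  ✗ PAGE_NOT_PRESENT  [1 reads]
#4 VA=0x34060B1 (r,kernel):
  L0 @0x2C[26] → 0x39007  P=1,RW=1,US=1,PS=0
  L1 @0x39[6] → 0x3002  P=0,RW=1,US=0,PS=0
  ✗ PAGE_NOT_PRESENT  [2 reads]
#5 VA=0x3813E28 (r,kernel):
  L0 @0x2C[28] → 0x3A007  P=1,RW=1,US=1,PS=0
  L1 @0x3A[19] → 0x3C007  P=1,RW=1,US=1,PS=0
  ⇒ phys 0x3CE28  [2 reads]
#6 VA=0x1C1D594 (r,kernel):
  L0 @0x2C[14] → 0x3E007  P=1,RW=1,US=1,PS=0
  L1 @0x3E[29] → 0x42007  P=1,RW=1,US=1,PS=0
  ⇒ phys 0x42594  [2 reads]

Entries read for #2: 2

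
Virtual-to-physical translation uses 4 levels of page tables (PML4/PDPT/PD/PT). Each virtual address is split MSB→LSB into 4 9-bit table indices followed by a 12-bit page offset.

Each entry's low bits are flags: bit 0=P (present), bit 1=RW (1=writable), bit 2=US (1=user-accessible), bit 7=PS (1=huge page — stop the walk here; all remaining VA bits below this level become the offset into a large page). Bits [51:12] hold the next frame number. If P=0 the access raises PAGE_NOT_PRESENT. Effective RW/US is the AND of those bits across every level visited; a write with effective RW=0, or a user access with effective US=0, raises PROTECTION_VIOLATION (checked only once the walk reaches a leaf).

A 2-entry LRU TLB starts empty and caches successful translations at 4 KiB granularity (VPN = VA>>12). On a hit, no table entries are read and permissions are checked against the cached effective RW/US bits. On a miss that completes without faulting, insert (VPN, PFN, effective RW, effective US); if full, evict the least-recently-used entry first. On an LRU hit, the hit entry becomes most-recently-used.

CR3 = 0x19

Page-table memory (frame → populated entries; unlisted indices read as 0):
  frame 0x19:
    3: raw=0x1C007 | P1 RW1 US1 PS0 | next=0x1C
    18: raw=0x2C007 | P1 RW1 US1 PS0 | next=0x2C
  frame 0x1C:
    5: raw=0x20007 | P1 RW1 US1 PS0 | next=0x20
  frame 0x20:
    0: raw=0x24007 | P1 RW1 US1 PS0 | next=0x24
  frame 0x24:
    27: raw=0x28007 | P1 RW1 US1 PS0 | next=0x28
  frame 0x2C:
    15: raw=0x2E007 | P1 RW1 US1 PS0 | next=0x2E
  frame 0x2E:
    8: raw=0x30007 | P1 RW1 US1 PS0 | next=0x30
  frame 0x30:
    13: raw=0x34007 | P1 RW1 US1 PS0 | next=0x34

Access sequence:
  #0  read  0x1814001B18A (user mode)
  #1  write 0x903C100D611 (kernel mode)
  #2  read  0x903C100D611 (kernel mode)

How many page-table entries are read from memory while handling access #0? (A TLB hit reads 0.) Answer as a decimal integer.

Trace:
#0 VA=0x1814001B18A (r,user):
  lvl0: tbl 0x19, slot 3 ⇒ 0x1C007 (P1/RW1/US1/PS0)
  lvl1: tbl 0x1C, slot 5 ⇒ 0x20007 (P1/RW1/US1/PS0)
  lvl2: tbl 0x20, slot 0 ⇒ 0x24007 (P1/RW1/US1/PS0)
  lvl3: tbl 0x24, slot 27 ⇒ 0x28007 (P1/RW1/US1/PS0)
  → PA=0x2818A  (4 entries read)
#1 VA=0x903C100D611 (w,kernel):
  lvl0: tbl 0x19, slot 18 ⇒ 0x2C007 (P1/RW1/US1/PS0)
  lvl1: tbl 0x2C, slot 15 ⇒ 0x2E007 (P1/RW1/US1/PS0)
  lvl2: tbl 0x2E, slot 8 ⇒ 0x30007 (P1/RW1/US1/PS0)
  lvl3: tbl 0x30, slot 13 ⇒ 0x34007 (P1/RW1/US1/PS0)
  → PA=0x34611  (4 entries read)
#2 VA=0x903C100D611 (r,kernel):
  TLB hit vpn=0x903C100D → PA=0x34611

Entries read for #0: 4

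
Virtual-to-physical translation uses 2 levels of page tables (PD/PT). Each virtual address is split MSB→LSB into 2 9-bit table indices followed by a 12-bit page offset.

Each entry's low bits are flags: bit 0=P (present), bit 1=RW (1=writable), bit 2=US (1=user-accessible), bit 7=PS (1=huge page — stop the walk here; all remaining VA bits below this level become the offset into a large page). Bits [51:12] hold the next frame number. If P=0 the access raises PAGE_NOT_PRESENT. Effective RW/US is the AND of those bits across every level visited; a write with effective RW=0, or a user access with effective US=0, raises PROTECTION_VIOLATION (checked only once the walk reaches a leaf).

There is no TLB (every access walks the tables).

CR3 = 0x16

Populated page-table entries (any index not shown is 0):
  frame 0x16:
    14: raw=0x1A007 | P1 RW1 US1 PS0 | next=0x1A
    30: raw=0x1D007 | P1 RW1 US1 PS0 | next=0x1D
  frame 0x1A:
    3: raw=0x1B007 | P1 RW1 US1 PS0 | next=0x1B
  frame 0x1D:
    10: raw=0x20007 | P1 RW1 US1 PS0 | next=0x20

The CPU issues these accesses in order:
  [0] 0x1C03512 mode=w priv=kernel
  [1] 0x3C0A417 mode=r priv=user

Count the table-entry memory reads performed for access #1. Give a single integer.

Trace:
#0 VA=0x1C03512 (w,kernel):
  L0 @0x16[14] → 0x1A007  P=1,RW=1,US=1,PS=0
  L1 @0x1A[3] → 0x1B007  P=1,RW=1,US=1,PS=0
  → PA=0x1B512  (2 entries read)
#1 VA=0x3C0A417 (r,user):
  L0 @0x16[30] → 0x1D007  P=1,RW=1,US=1,PS=0
  L1 @0x1D[10] → 0x20007  P=1,RW=1,US=1,PS=0
  → PA=0x20417  (2 entries read)

Entries read for #1: 2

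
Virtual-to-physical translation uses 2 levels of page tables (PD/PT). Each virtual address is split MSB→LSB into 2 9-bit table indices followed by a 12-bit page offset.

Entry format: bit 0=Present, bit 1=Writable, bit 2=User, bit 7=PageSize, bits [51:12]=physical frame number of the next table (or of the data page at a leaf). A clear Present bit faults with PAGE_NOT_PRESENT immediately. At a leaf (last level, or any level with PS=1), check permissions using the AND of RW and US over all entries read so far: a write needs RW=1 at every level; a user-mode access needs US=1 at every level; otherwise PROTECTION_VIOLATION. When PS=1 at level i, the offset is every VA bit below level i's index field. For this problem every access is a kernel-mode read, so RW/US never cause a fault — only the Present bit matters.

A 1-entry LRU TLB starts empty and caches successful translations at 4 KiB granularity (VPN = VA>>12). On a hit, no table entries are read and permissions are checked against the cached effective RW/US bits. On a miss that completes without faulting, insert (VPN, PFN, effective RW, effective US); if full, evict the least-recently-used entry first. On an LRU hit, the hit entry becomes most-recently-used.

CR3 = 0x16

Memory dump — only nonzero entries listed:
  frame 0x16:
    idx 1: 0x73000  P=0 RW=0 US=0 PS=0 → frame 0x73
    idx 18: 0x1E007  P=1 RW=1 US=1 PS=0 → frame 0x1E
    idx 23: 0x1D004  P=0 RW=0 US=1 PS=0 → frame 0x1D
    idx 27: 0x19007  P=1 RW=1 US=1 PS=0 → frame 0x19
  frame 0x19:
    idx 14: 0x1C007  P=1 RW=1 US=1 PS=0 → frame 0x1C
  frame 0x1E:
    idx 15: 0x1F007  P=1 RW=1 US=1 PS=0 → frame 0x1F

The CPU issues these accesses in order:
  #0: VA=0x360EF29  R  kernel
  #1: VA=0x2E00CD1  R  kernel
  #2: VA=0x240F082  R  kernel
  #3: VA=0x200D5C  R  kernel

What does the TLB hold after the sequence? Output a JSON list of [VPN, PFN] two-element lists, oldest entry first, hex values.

Trace:
#0 VA=0x360EF29 (r,kernel):
  L0 @0x16[27] → 0x19007  P=1,RW=1,US=1,PS=0
  L1 @0x19[14] → 0x1C007  P=1,RW=1,US=1,PS=0
  ✓ 0x1CF29  — 2 lookups
#1 VA=0x2E00CD1 (r,kernel):
  L0 @0x16[23] → 0x1D004  P=0,RW=0,US=1,PS=0
  ⇒ fault: PAGE_NOT_PRESENT  — 1 lookups
#2 VA=0x240F082 (r,kernel):
  L0 @0x16[18] → 0x1E007  P=1,RW=1,US=1,PS=0
  L1 @0x1E[15] → 0x1F007  P=1,RW=1,US=1,PS=0
  ✓ 0x1F082  — 2 lookups
#3 VA=0x200D5C (r,kernel):
  L0 @0x16[1] → 0x73000  P=0,RW=0,US=0,PS=0
  ⇒ fault: PAGE_NOT_PRESENT  — 1 lookups

TLB: [["0x240F", "0x1F"]]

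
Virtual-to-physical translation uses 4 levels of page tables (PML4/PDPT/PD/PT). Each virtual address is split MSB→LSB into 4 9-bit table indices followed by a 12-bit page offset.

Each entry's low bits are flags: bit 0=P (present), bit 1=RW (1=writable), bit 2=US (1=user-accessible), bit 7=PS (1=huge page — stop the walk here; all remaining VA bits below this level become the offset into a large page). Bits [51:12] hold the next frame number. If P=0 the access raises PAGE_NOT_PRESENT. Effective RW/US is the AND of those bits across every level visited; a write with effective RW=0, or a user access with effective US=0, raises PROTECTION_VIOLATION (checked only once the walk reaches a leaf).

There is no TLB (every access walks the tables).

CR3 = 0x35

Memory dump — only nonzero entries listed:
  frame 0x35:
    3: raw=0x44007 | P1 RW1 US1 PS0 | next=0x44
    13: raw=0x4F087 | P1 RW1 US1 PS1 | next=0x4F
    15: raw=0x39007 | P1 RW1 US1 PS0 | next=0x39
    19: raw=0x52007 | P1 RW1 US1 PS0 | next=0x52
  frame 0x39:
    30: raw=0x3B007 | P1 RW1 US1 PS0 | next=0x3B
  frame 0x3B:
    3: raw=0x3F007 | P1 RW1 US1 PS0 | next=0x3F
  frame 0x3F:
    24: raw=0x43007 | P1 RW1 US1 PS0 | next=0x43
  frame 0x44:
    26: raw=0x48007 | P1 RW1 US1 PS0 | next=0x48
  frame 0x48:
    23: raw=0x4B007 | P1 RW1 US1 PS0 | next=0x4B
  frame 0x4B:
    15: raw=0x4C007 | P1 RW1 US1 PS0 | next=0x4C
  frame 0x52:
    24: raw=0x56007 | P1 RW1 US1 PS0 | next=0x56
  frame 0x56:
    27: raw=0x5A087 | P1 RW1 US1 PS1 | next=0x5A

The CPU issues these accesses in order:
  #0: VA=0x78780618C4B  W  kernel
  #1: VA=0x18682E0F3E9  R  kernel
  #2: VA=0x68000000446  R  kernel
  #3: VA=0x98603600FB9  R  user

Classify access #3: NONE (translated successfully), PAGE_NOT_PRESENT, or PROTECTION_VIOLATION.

Trace:
#0 VA=0x78780618C4B (w,kernel):
  L0: frame=0x35 idx=15 entry=0x39007 [P=1 RW=1 US=1 PS=0]
  L1: frame=0x39 idx=30 entry=0x3B007 [P=1 RW=1 US=1 PS=0]
  L2: frame=0x3B idx=3 entry=0x3F007 [P=1 RW=1 US=1 PS=0]
  L3: frame=0x3F idx=24 entry=0x43007 [P=1 RW=1 US=1 PS=0]
  ✓ 0x43C4B  — 4 lookups
#1 VA=0x18682E0F3E9 (r,kernel):
  L0: frame=0x35 idx=3 entry=0x44007 [P=1 RW=1 US=1 PS=0]
  L1: frame=0x44 idx=26 entry=0x48007 [P=1 RW=1 US=1 PS=0]
  L2: frame=0x48 idx=23 entry=0x4B007 [P=1 RW=1 US=1 PS=0]
  L3: frame=0x4B idx=15 entry=0x4C007 [P=1 RW=1 US=1 PS=0]
  ✓ 0x4C3E9  — 4 lookups
#2 VA=0x68000000446 (r,kernel):
  L0: frame=0x35 idx=13 entry=0x4F087 [P=1 RW=1 US=1 PS=1]
  ✓ 0x4F446 (huge @L0)  — 1 lookups
#3 VA=0x98603600FB9 (r,user):
  L0: frame=0x35 idx=19 entry=0x52007 [P=1 RW=1 US=1 PS=0]
  L1: frame=0x52 idx=24 entry=0x56007 [P=1 RW=1 US=1 PS=0]
  L2: frame=0x56 idx=27 entry=0x5A087 [P=1 RW=1 US=1 PS=1]
  ✓ 0x5AFB9 (huge @L2)  — 3 lookups

Access #3 fault: NONE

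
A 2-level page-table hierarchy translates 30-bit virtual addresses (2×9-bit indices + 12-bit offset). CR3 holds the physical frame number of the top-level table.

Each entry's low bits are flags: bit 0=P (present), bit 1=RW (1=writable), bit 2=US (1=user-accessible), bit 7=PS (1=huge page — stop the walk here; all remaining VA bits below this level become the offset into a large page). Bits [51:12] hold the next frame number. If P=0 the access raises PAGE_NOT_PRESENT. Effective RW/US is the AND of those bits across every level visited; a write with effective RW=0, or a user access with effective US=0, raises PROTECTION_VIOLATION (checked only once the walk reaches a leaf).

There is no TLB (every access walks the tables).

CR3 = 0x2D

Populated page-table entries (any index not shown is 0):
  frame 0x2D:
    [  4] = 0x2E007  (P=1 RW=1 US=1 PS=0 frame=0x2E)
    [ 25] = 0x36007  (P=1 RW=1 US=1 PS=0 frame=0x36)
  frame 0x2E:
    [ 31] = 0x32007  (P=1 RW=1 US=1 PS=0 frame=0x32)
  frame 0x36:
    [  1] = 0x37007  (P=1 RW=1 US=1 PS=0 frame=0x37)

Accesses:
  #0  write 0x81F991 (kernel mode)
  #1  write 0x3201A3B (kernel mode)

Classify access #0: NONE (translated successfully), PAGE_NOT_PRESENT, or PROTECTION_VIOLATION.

Trace:
#0 VA=0x81F991 (w,kernel):
  L0 @0x2D[4] → 0x2E007  P=1,RW=1,US=1,PS=0
  L1 @0x2E[31] → 0x32007  P=1,RW=1,US=1,PS=0
  ✓ 0x32991  — 2 lookups
#1 VA=0x3201A3B (w,kernel):
  L0 @0x2D[25] → 0x36007  P=1,RW=1,US=1,PS=0
  L1 @0x36[1] → 0x37007  P=1,RW=1,US=1,PS=0
  ✓ 0x37A3B  — 2 lookups

Access #0 fault: NONE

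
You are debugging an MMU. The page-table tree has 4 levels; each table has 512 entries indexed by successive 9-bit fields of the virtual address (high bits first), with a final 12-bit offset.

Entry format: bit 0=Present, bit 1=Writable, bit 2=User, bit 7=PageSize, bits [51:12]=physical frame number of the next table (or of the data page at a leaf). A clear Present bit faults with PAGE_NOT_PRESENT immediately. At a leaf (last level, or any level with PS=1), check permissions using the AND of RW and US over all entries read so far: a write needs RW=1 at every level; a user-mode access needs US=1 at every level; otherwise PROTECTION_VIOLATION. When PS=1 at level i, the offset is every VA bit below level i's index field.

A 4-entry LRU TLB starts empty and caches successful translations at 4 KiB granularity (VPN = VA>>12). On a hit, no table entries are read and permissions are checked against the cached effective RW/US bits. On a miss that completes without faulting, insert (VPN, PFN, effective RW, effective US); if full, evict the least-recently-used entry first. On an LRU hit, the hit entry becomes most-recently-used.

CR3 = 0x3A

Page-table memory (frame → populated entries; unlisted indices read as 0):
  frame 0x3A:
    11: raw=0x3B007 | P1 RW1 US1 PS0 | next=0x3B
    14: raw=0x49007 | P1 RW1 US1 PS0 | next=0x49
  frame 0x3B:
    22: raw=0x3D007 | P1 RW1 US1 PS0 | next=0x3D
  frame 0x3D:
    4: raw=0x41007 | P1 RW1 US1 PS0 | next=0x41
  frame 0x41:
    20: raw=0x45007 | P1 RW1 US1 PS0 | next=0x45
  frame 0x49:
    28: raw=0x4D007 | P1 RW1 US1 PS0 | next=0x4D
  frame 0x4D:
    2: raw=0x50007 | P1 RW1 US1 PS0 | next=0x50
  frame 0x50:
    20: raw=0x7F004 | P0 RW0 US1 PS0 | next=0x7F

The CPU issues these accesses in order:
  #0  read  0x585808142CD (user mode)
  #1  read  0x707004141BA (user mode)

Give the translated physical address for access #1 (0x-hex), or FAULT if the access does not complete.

Per-access translation:
#0 VA=0x585808142CD (r,user):
  [0] read 0x3A idx=11: raw=0x3B007 flags P=1 W=1 U=1 S=0
  [1] read 0x3B idx=22: raw=0x3D007 flags P=1 W=1 U=1 S=0
  [2] read 0x3D idx=4: raw=0x41007 flags P=1 W=1 U=1 S=0
  [3] read 0x41 idx=20: raw=0x45007 flags P=1 W=1 U=1 S=0
  ⇒ phys 0x452CD  [4 reads]
#1 VA=0x707004141BA (r,user):
  [0] read 0x3A idx=14: raw=0x49007 flags P=1 W=1 U=1 S=0
  [1] read 0x49 idx=28: raw=0x4D007 flags P=1 W=1 U=1 S=0
  [2] read 0x4D idx=2: raw=0x50007 flags P=1 W=1 U=1 S=0
  [3] read 0x50 idx=20: raw=0x7F004 flags P=0 W=0 U=1 S=0
  ✗ PAGE_NOT_PRESENT  [4 reads]

Access #1 PA: FAULT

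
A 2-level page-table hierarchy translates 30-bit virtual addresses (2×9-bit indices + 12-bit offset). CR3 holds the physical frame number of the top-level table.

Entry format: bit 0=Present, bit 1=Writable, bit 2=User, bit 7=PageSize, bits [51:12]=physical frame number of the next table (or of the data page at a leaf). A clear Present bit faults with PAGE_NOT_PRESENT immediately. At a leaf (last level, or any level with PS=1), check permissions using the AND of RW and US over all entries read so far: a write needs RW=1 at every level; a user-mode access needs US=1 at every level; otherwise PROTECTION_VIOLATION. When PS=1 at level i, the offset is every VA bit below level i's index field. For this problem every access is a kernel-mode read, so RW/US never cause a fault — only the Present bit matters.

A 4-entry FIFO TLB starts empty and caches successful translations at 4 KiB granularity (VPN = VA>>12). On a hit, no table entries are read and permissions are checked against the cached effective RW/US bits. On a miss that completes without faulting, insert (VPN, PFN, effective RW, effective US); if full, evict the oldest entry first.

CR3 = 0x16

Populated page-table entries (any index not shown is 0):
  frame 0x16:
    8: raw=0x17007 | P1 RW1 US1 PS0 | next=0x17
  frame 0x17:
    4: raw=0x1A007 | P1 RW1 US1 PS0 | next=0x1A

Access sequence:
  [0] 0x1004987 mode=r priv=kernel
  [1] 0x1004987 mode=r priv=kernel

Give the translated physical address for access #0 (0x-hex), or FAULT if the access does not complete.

Walk each access:
#0 VA=0x1004987 (r,kernel):
  L0: frame=0x16 idx=8 entry=0x17007 [P=1 RW=1 US=1 PS=0]
  L1: frame=0x17 idx=4 entry=0x1A007 [P=1 RW=1 US=1 PS=0]
  ✓ 0x1A987  — 2 lookups
#1 VA=0x1004987 (r,kernel):
  TLB hit vpn=0x1004 → PA=0x1A987

Access #0 PA: 0x1A987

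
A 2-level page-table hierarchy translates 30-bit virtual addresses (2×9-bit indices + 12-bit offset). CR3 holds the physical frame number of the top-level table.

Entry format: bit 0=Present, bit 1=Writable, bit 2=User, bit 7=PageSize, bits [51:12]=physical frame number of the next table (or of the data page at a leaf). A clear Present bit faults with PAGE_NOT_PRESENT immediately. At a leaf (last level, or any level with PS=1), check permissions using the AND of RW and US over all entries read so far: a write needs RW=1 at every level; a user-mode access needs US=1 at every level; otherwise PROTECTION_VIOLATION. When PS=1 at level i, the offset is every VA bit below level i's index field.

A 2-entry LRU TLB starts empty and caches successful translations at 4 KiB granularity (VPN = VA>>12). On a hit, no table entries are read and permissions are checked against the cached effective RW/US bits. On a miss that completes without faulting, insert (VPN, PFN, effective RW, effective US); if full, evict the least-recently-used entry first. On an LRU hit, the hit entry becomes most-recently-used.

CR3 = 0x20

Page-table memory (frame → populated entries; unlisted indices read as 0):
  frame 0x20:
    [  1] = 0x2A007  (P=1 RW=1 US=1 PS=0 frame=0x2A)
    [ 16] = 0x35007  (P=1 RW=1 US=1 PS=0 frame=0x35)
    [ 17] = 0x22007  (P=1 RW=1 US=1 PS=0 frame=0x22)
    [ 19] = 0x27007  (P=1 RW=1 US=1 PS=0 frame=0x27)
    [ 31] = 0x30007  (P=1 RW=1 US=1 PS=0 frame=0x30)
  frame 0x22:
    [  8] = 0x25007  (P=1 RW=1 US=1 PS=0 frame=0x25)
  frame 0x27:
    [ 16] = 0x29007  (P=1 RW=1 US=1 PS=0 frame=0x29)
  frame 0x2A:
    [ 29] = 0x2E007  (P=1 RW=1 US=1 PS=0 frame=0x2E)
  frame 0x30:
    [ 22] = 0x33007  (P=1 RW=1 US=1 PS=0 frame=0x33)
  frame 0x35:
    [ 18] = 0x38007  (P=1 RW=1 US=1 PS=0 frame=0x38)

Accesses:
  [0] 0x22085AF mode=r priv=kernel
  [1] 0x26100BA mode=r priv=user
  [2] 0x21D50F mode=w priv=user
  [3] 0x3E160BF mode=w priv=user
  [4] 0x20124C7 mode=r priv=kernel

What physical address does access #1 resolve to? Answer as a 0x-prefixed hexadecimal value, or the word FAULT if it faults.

Per-access translation:
#0 VA=0x22085AF (r,kernel):
  [0] read 0x20 idx=17: raw=0x22007 flags P=1 W=1 U=1 S=0
  [1] read 0x22 idx=8: raw=0x25007 flags P=1 W=1 U=1 S=0
  → PA=0x255AF  (2 entries read)
#1 VA=0x26100BA (r,user):
  [0] read 0x20 idx=19: raw=0x27007 flags P=1 W=1 U=1 S=0
  [1] read 0x27 idx=16: raw=0x29007 flags P=1 W=1 U=1 S=0
  → PA=0x290BA  (2 entries read)
#2 VA=0x21D50F (w,user):
  [0] read 0x20 idx=1: raw=0x2A007 flags P=1 W=1 U=1 S=0
  [1] read 0x2A idx=29: raw=0x2E007 flags P=1 W=1 U=1 S=0
  → PA=0x2E50F  (2 entries read)
#3 VA=0x3E160BF (w,user):
  [0] read 0x20 idx=31: raw=0x30007 flags P=1 W=1 U=1 S=0
  [1] read 0x30 idx=22: raw=0x33007 flags P=1 W=1 U=1 S=0
  → PA=0x330BF  (2 entries read)
#4 VA=0x20124C7 (r,kernel):
  [0] read 0x20 idx=16: raw=0x35007 flags P=1 W=1 U=1 S=0
  [1] read 0x35 idx=18: raw=0x38007 flags P=1 W=1 U=1 S=0
  → PA=0x384C7  (2 entries read)

Access #1 PA: 0x290BA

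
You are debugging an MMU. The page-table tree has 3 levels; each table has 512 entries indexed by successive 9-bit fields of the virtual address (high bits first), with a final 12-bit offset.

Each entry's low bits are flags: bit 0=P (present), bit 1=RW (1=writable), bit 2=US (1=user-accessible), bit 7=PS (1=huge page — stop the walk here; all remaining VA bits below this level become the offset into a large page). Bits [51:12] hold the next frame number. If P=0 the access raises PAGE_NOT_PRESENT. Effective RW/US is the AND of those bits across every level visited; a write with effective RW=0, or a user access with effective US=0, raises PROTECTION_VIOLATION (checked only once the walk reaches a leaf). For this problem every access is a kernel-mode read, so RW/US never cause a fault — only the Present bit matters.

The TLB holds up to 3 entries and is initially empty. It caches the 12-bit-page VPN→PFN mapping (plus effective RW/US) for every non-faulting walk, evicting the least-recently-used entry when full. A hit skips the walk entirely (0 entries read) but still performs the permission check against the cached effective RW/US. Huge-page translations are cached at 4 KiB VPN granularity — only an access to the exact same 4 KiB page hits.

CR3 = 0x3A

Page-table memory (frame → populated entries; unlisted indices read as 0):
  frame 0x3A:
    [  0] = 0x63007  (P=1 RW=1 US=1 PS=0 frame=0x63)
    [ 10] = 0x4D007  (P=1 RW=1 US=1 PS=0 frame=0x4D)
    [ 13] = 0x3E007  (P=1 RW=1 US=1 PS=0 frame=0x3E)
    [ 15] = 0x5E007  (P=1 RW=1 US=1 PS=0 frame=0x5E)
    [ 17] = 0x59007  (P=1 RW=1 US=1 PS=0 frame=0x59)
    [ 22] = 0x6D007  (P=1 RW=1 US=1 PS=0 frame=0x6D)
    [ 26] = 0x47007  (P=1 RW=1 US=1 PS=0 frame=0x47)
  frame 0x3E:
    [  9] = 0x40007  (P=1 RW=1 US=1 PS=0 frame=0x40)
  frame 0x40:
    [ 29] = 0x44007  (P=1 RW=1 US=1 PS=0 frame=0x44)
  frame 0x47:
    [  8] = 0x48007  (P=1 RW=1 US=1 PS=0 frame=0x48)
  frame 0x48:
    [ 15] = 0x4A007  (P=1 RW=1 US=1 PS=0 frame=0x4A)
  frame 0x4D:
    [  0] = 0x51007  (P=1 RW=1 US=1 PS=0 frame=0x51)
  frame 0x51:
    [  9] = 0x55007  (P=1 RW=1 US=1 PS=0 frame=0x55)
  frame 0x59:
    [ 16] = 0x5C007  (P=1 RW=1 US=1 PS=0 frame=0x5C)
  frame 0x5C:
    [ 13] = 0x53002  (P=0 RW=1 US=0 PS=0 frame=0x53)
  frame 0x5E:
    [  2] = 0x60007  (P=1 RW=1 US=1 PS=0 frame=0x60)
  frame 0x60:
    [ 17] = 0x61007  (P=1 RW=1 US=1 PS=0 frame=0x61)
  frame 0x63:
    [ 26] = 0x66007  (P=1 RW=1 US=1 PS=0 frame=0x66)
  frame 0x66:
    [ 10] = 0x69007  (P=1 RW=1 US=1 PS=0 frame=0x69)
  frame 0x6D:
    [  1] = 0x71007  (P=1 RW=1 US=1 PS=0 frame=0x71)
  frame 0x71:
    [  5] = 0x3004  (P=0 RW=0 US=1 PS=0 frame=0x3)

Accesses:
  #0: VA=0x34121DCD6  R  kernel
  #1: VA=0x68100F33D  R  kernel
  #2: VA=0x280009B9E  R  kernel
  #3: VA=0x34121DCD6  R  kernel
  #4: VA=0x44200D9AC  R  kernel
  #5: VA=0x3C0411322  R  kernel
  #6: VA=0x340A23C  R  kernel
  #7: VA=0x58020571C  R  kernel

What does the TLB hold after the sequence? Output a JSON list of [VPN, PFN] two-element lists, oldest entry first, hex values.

Trace:
#0 VA=0x34121DCD6 (r,kernel):
  lvl0: tbl 0x3A, slot 13 ⇒ 0x3E007 (P1/RW1/US1/PS0)
  lvl1: tbl 0x3E, slot 9 ⇒ 0x40007 (P1/RW1/US1/PS0)
  lvl2: tbl 0x40, slot 29 ⇒ 0x44007 (P1/RW1/US1/PS0)
  ⇒ phys 0x44CD6  [3 reads]
#1 VA=0x68100F33D (r,kernel):
  lvl0: tbl 0x3A, slot 26 ⇒ 0x47007 (P1/RW1/US1/PS0)
  lvl1: tbl 0x47, slot 8 ⇒ 0x48007 (P1/RW1/US1/PS0)
  lvl2: tbl 0x48, slot 15 ⇒ 0x4A007 (P1/RW1/US1/PS0)
  ⇒ phys 0x4A33D  [3 reads]
#2 VA=0x280009B9E (r,kernel):
  lvl0: tbl 0x3A, slot 10 ⇒ 0x4D007 (P1/RW1/US1/PS0)
  lvl1: tbl 0x4D, slot 0 ⇒ 0x51007 (P1/RW1/US1/PS0)
  lvl2: tbl 0x51, slot 9 ⇒ 0x55007 (P1/RW1/US1/PS0)
  ⇒ phys 0x55B9E  [3 reads]
#3 VA=0x34121DCD6 (r,kernel):
  TLB hit vpn=0x34121D → PA=0x44CD6
#4 VA=0x44200D9AC (r,kernel):
  lvl0: tbl 0x3A, slot 17 ⇒ 0x59007 (P1/RW1/US1/PS0)
  lvl1: tbl 0x59, slot 16 ⇒ 0x5C007 (P1/RW1/US1/PS0)
  lvl2: tbl 0x5C, slot 13 ⇒ 0x53002 (P0/RW1/US0/PS0)
  ✗ PAGE_NOT_PRESENT  [3 reads]
#5 VA=0x3C0411322 (r,kernel):
  lvl0: tbl 0x3A, slot 15 ⇒ 0x5E007 (P1/RW1/US1/PS0)
  lvl1: tbl 0x5E, slot 2 ⇒ 0x60007 (P1/RW1/US1/PS0)
  lvl2: tbl 0x60, slot 17 ⇒ 0x61007 (P1/RW1/US1/PS0)
  ⇒ phys 0x61322  [3 reads]
#6 VA=0x340A23C (r,kernel):
  lvl0: tbl 0x3A, slot 0 ⇒ 0x63007 (P1/RW1/US1/PS0)
  lvl1: tbl 0x63, slot 26 ⇒ 0x66007 (P1/RW1/US1/PS0)
  lvl2: tbl 0x66, slot 10 ⇒ 0x69007 (P1/RW1/US1/PS0)
  ⇒ phys 0x6923C  [3 reads]
#7 VA=0x58020571C (r,kernel):
  lvl0: tbl 0x3A, slot 22 ⇒ 0x6D007 (P1/RW1/US1/PS0)
  lvl1: tbl 0x6D, slot 1 ⇒ 0x71007 (P1/RW1/US1/PS0)
  lvl2: tbl 0x71, slot 5 ⇒ 0x3004 (P0/RW0/US1/PS0)
  ✗ PAGE_NOT_PRESENT  [3 reads]

TLB: [["0x34121D", "0x44"], ["0x3C0411", "0x61"], ["0x340A", "0x69"]]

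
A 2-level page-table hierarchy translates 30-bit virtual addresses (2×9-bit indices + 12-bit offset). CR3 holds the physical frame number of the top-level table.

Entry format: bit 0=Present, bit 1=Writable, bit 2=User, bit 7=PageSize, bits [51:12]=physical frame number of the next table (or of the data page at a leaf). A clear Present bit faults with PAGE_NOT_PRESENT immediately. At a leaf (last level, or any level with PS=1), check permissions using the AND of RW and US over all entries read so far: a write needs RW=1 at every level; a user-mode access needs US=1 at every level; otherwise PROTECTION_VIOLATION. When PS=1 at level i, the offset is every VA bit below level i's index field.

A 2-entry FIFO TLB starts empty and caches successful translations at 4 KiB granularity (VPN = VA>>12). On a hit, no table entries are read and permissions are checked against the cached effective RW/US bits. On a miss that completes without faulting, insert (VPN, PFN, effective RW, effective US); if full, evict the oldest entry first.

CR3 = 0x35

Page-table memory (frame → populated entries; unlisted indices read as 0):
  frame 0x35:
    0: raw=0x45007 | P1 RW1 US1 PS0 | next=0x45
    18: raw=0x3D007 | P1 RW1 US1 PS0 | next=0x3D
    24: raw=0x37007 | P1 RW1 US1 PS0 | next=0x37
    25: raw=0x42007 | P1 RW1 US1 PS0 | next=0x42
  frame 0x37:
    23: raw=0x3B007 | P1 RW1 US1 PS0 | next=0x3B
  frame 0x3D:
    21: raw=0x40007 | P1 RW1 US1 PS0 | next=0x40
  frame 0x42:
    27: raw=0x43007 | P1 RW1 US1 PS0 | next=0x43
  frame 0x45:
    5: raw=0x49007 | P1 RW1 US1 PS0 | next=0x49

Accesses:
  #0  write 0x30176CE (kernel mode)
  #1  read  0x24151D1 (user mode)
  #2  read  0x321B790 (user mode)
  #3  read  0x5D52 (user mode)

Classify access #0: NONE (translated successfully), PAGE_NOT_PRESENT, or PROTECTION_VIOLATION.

Walk each access:
#0 VA=0x30176CE (w,kernel):
  [0] read 0x35 idx=24: raw=0x37007 flags P=1 W=1 U=1 S=0
  [1] read 0x37 idx=23: raw=0x3B007 flags P=1 W=1 U=1 S=0
  ✓ 0x3B6CE  — 2 lookups
#1 VA=0x24151D1 (r,user):
  [0] read 0x35 idx=18: raw=0x3D007 flags P=1 W=1 U=1 S=0
  [1] read 0x3D idx=21: raw=0x40007 flags P=1 W=1 U=1 S=0
  ✓ 0x401D1  — 2 lookups
#2 VA=0x321B790 (r,user):
  [0] read 0x35 idx=25: raw=0x42007 flags P=1 W=1 U=1 S=0
  [1] read 0x42 idx=27: raw=0x43007 flags P=1 W=1 U=1 S=0
  ✓ 0x43790  — 2 lookups
#3 VA=0x5D52 (r,user):
  [0] read 0x35 idx=0: raw=0x45007 flags P=1 W=1 U=1 S=0
  [1] read 0x45 idx=5: raw=0x49007 flags P=1 W=1 U=1 S=0
  ✓ 0x49D52  — 2 lookups

Access #0 fault: NONE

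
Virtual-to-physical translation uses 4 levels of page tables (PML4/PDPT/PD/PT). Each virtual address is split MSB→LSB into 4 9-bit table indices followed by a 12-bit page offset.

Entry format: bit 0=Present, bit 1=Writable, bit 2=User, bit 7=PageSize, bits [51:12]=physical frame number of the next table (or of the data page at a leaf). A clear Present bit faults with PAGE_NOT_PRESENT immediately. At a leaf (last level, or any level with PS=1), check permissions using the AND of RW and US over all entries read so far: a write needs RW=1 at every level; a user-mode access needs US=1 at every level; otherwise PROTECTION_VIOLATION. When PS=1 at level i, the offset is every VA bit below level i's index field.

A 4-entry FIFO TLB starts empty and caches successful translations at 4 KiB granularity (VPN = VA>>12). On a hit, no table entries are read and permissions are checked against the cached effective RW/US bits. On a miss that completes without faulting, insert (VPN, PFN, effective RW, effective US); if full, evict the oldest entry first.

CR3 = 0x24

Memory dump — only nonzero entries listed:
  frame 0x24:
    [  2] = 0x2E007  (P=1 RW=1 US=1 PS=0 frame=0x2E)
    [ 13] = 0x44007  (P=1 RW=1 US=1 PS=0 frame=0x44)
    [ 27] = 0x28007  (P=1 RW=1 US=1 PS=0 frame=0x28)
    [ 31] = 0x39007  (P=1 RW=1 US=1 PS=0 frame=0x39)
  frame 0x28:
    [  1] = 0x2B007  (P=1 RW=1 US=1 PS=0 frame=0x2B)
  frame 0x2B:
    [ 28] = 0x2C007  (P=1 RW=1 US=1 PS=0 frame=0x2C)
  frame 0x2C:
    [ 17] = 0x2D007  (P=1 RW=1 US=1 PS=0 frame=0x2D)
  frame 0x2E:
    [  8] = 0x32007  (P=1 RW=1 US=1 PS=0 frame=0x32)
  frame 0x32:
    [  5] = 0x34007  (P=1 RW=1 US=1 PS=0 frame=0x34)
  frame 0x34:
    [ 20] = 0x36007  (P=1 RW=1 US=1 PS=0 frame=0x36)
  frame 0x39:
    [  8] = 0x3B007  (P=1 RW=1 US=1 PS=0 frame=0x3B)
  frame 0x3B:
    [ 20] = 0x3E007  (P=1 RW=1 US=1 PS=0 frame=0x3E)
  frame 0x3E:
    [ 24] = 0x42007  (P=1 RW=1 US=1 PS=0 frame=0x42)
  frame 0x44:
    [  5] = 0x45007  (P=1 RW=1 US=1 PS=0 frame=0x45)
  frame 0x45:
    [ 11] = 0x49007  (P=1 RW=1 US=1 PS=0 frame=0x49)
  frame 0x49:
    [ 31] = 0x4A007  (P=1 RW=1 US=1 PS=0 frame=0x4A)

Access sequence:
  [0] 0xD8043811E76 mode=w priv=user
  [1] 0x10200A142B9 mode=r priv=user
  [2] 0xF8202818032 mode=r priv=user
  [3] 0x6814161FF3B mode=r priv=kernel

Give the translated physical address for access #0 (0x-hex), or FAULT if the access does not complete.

Trace:
#0 VA=0xD8043811E76 (w,user):
  L0 @0x24[27] → 0x28007  P=1,RW=1,US=1,PS=0
  L1 @0x28[1] → 0x2B007  P=1,RW=1,US=1,PS=0
  L2 @0x2B[28] → 0x2C007  P=1,RW=1,US=1,PS=0
  L3 @0x2C[17] → 0x2D007  P=1,RW=1,US=1,PS=0
  ✓ 0x2DE76  — 4 lookups
#1 VA=0x10200A142B9 (r,user):
  L0 @0x24[2] → 0x2E007  P=1,RW=1,US=1,PS=0
  L1 @0x2E[8] → 0x32007  P=1,RW=1,US=1,PS=0
  L2 @0x32[5] → 0x34007  P=1,RW=1,US=1,PS=0
  L3 @0x34[20] → 0x36007  P=1,RW=1,US=1,PS=0
  ✓ 0x362B9  — 4 lookups
#2 VA=0xF8202818032 (r,user):
  L0 @0x24[31] → 0x39007  P=1,RW=1,US=1,PS=0
  L1 @0x39[8] → 0x3B007  P=1,RW=1,US=1,PS=0
  L2 @0x3B[20] → 0x3E007  P=1,RW=1,US=1,PS=0
  L3 @0x3E[24] → 0x42007  P=1,RW=1,US=1,PS=0
  ✓ 0x42032  — 4 lookups
#3 VA=0x6814161FF3B (r,kernel):
  L0 @0x24[13] → 0x44007  P=1,RW=1,US=1,PS=0
  L1 @0x44[5] → 0x45007  P=1,RW=1,US=1,PS=0
  L2 @0x45[11] → 0x49007  P=1,RW=1,US=1,PS=0
  L3 @0x49[31] → 0x4A007  P=1,RW=1,US=1,PS=0
  ✓ 0x4AF3B  — 4 lookups

Access #0 PA: 0x2DE76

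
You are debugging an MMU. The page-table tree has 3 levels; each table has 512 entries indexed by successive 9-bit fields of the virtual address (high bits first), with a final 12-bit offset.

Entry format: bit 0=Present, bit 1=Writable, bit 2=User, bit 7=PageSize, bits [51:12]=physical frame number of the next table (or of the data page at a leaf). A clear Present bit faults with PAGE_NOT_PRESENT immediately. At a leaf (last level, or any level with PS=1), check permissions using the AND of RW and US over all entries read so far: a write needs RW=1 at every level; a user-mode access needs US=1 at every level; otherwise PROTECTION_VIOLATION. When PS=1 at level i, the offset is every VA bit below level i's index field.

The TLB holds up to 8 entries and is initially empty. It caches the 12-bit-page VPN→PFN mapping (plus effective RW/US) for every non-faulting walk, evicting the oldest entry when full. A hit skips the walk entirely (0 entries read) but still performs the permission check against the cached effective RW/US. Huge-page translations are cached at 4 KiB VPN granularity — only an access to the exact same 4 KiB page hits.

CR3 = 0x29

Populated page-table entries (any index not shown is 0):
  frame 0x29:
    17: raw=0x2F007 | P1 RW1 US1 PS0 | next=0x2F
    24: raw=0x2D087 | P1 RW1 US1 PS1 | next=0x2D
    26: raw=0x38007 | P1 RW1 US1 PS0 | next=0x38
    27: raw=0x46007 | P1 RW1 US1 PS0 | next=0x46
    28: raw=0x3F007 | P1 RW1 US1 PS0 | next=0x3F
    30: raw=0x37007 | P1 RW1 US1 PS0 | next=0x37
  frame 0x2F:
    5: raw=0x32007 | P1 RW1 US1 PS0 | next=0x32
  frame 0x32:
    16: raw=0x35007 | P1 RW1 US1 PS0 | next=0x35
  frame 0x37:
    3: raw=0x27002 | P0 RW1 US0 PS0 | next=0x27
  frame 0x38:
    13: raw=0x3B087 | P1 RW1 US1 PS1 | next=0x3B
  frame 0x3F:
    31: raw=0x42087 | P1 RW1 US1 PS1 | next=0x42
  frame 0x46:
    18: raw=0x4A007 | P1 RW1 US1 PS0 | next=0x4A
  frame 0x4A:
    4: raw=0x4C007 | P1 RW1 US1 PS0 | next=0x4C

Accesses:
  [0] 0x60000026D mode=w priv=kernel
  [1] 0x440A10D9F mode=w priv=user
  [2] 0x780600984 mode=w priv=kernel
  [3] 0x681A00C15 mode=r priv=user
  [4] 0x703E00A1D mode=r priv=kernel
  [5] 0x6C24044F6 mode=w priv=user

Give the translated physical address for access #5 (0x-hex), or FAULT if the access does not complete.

Per-access translation:
#0 VA=0x60000026D (w,kernel):
  lvl0: tbl 0x29, slot 24 ⇒ 0x2D087 (P1/RW1/US1/PS1)
  ⇒ phys 0x2D26D (huge @L0)  [1 reads]
#1 VA=0x440A10D9F (w,user):
  lvl0: tbl 0x29, slot 17 ⇒ 0x2F007 (P1/RW1/US1/PS0)
  lvl1: tbl 0x2F, slot 5 ⇒ 0x32007 (P1/RW1/US1/PS0)
  lvl2: tbl 0x32, slot 16 ⇒ 0x35007 (P1/RW1/US1/PS0)
  ⇒ phys 0x35D9F  [3 reads]
#2 VA=0x780600984 (w,kernel):
  lvl0: tbl 0x29, slot 30 ⇒ 0x37007 (P1/RW1/US1/PS0)
  lvl1: tbl 0x37, slot 3 ⇒ 0x27002 (P0/RW1/US0/PS0)
  ⇒ fault: PAGE_NOT_PRESENT  — 2 lookups
#3 VA=0x681A00C15 (r,user):
  lvl0: tbl 0x29, slot 26 ⇒ 0x38007 (P1/RW1/US1/PS0)
  lvl1: tbl 0x38, slot 13 ⇒ 0x3B087 (P1/RW1/US1/PS1)
  ⇒ phys 0x3BC15 (huge @L1)  [2 reads]
#4 VA=0x703E00A1D (r,kernel):
  lvl0: tbl 0x29, slot 28 ⇒ 0x3F007 (P1/RW1/US1/PS0)
  lvl1: tbl 0x3F, slot 31 ⇒ 0x42087 (P1/RW1/US1/PS1)
  ⇒ phys 0x42A1D (huge @L1)  [2 reads]
#5 VA=0x6C24044F6 (w,user):
  lvl0: tbl 0x29, slot 27 ⇒ 0x46007 (P1/RW1/US1/PS0)
  lvl1: tbl 0x46, slot 18 ⇒ 0x4A007 (P1/RW1/US1/PS0)
  lvl2: tbl 0x4A, slot 4 ⇒ 0x4C007 (P1/RW1/US1/PS0)
  ⇒ phys 0x4C4F6  [3 reads]

Access #5 PA: 0x4C4F6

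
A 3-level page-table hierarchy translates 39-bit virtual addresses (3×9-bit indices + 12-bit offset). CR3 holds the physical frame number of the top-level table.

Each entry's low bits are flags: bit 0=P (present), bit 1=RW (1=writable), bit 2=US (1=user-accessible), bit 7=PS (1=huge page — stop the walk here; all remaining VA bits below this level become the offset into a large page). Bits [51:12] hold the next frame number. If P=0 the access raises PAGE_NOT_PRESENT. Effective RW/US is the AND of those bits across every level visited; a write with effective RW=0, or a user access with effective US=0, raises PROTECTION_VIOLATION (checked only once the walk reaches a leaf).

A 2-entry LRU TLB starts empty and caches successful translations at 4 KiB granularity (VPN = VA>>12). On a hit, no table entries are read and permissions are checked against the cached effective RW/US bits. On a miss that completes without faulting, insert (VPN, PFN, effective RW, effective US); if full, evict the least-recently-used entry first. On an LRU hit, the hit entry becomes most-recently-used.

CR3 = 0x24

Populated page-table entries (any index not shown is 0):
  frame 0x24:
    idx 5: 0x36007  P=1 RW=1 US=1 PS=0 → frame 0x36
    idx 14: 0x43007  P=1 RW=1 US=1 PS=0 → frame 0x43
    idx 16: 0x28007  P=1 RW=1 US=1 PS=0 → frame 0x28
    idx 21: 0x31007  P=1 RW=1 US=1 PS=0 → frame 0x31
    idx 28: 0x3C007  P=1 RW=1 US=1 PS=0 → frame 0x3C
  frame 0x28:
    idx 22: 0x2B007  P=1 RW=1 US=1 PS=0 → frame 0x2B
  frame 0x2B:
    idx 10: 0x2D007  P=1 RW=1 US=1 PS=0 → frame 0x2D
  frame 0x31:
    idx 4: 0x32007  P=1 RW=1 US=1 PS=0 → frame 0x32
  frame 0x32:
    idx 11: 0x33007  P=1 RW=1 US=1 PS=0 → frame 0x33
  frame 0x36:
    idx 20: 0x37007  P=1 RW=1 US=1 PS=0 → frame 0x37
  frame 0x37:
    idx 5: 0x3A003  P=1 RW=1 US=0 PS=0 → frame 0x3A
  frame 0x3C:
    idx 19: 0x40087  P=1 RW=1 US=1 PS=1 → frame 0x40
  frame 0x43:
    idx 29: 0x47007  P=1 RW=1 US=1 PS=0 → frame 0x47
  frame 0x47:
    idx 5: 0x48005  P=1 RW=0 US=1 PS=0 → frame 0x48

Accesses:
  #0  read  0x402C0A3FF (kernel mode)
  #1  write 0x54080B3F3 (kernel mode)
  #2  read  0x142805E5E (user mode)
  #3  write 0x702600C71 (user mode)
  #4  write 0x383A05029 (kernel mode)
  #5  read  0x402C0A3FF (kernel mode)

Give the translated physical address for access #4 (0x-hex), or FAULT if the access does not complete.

Walk each access:
#0 VA=0x402C0A3FF (r,kernel):
  L0 @0x24[16] → 0x28007  P=1,RW=1,US=1,PS=0
  L1 @0x28[22] → 0x2B007  P=1,RW=1,US=1,PS=0
  L2 @0x2B[10] → 0x2D007  P=1,RW=1,US=1,PS=0
  → PA=0x2D3FF  (3 entries read)
#1 VA=0x54080B3F3 (w,kernel):
  L0 @0x24[21] → 0x31007  P=1,RW=1,US=1,PS=0
  L1 @0x31[4] → 0x32007  P=1,RW=1,US=1,PS=0
  L2 @0x32[11] → 0x33007  P=1,RW=1,US=1,PS=0
  → PA=0x333F3  (3 entries read)
#2 VA=0x142805E5E (r,user):
  L0 @0x24[5] → 0x36007  P=1,RW=1,US=1,PS=0
  L1 @0x36[20] → 0x37007  P=1,RW=1,US=1,PS=0
  L2 @0x37[5] → 0x3A003  P=1,RW=1,US=0,PS=0
  ✗ PROTECTION_VIOLATION  [3 reads]
#3 VA=0x702600C71 (w,user):
  L0 @0x24[28] → 0x3C007  P=1,RW=1,US=1,PS=0
  L1 @0x3C[19] → 0x40087  P=1,RW=1,US=1,PS=1
  → PA=0x40C71 (huge @L1)  (2 entries read)
#4 VA=0x383A05029 (w,kernel):
  L0 @0x24[14] → 0x43007  P=1,RW=1,US=1,PS=0
  L1 @0x43[29] → 0x47007  P=1,RW=1,US=1,PS=0
  L2 @0x47[5] → 0x48005  P=1,RW=0,US=1,PS=0
  ✗ PROTECTION_VIOLATION  [3 reads]
#5 VA=0x402C0A3FF (r,kernel):
  L0 @0x24[16] → 0x28007  P=1,RW=1,US=1,PS=0
  L1 @0x28[22] → 0x2B007  P=1,RW=1,US=1,PS=0
  L2 @0x2B[10] → 0x2D007  P=1,RW=1,US=1,PS=0
  → PA=0x2D3FF  (3 entries read)

Access #4 PA: FAULT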